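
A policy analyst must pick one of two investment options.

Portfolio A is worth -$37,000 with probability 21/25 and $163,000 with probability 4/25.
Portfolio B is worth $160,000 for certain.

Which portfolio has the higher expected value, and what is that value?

Portfolio B ($160,000)

Portfolio A = 21/25 × (-37000) + 4/25 × 163000 = -31080 + 26080 = -5000
Portfolio B: 160000 (certain)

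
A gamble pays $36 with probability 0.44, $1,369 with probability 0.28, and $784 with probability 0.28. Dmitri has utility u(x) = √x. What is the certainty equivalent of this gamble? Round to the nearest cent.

E[u] = 0.44·√36 + 0.28·√1369 + 0.28·√784 = 0.44·6 + 0.28·37 + 0.28·28 = 20.84
CE = (20.84)² = 434.3056

$434.31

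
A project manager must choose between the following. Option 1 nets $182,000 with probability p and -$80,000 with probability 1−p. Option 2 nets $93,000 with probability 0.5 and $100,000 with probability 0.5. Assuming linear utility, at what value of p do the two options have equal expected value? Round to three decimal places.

p = 0.674

EV(Option 2) = 0.5 × 93000 + 0.5 × 100000 = 46500 + 50000 = 96500
p·182000 + (1−p)·(-80000) = 96500
262000p − 80000 = 96500
p = (96500 + 80000) / 262000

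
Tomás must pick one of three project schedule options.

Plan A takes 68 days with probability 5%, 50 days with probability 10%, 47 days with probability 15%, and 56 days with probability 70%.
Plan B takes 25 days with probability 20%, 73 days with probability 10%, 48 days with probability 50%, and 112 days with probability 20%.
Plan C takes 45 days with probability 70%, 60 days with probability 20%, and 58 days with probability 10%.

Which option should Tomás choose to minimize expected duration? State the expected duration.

Plan A = 0.05 × 68 + 0.1 × 50 + 0.15 × 47 + 0.7 × 56 = 3.4 + 5 + 7.05 + 39.2 = 54.65
Plan B = 0.2 × 25 + 0.1 × 73 + 0.5 × 48 + 0.2 × 112 = 5 + 7.3 + 24 + 22.4 = 58.7
Plan C = 0.7 × 45 + 0.2 × 60 + 0.1 × 58 = 31.5 + 12 + 5.8 = 49.3

Plan C (49.3 days)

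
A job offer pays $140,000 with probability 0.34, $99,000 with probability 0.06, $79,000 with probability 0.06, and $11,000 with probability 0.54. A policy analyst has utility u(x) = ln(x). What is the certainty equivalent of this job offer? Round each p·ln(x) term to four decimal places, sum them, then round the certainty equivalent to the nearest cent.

E[u] = 0.34·ln(140000) + 0.06·ln(99000) + 0.06·ln(79000) + 0.54·ln(11000) = 4.0288 + 0.6902 + 0.6766 + 5.0251 = 10.4207
CE = e^10.4207 ≈ 33546.91

$33,546.91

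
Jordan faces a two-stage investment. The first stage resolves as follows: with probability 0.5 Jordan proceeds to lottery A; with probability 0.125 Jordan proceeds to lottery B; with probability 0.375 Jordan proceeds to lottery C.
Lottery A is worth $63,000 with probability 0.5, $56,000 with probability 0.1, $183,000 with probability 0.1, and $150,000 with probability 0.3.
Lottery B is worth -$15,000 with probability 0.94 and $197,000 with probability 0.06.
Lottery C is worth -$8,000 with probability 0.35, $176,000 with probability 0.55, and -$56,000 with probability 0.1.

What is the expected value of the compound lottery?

EV(A) = 0.5 × 63000 + 0.1 × 56000 + 0.1 × 183000 + 0.3 × 150000 = 31500 + 5600 + 18300 + 45000 = 100400
EV(B) = 0.94 × (-15000) + 0.06 × 197000 = -14100 + 11820 = -2280
EV(C) = 0.35 × (-8000) + 0.55 × 176000 + 0.1 × (-56000) = -2800 + 96800 − 5600 = 88400
Overall = 0.5 × 100400 + 0.125 × (-2280) + 0.375 × 88400 = 50200 − 285 + 33150 = 83065

$83,065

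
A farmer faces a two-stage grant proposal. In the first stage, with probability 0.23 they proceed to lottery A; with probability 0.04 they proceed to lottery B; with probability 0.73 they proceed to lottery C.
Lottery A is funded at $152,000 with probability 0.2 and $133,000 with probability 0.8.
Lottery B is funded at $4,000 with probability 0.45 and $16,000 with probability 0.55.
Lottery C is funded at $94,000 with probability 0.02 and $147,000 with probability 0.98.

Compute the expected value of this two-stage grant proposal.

$138,424.20

EV(A) = 0.2 × 152000 + 0.8 × 133000 = 30400 + 106400 = 136800
EV(B) = 0.45 × 4000 + 0.55 × 16000 = 1800 + 8800 = 10600
EV(C) = 0.02 × 94000 + 0.98 × 147000 = 1880 + 144060 = 145940
Overall = 0.23 × 136800 + 0.04 × 10600 + 0.73 × 145940 = 31464 + 424 + 106536.2 = 138424.2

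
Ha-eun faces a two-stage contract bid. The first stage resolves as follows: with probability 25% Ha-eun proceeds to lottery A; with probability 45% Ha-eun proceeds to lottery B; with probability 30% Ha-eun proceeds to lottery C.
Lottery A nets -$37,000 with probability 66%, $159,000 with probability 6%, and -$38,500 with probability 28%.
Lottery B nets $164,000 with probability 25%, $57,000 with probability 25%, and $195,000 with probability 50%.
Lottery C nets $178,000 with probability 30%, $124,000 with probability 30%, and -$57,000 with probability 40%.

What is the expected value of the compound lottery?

$82,662.50

EV(A) = 0.66 × (-37000) + 0.06 × 159000 + 0.28 × (-38500) = -24420 + 9540 − 10780 = -25660
EV(B) = 0.25 × 164000 + 0.25 × 57000 + 0.5 × 195000 = 41000 + 14250 + 97500 = 152750
EV(C) = 0.3 × 178000 + 0.3 × 124000 + 0.4 × (-57000) = 53400 + 37200 − 22800 = 67800
Overall = 0.25 × (-25660) + 0.45 × 152750 + 0.3 × 67800 = -6415 + 68737.5 + 20340 = 82662.5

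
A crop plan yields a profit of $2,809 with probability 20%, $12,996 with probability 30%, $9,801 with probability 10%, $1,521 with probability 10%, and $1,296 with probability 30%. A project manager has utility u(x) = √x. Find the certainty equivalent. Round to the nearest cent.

$4,816.36

E[u] = 0.2·√2809 + 0.3·√12996 + 0.1·√9801 + 0.1·√1521 + 0.3·√1296 = 0.2·53 + 0.3·114 + 0.1·99 + 0.1·39 + 0.3·36 = 69.4
CE = (69.4)² = 4816.36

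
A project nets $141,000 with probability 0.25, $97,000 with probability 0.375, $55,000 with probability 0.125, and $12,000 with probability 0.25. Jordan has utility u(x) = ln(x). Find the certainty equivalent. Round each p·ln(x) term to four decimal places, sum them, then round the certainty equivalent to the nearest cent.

E[u] = 0.25·ln(141000) + 0.375·ln(97000) + 0.125·ln(55000) + 0.25·ln(12000) = 2.9641 + 4.3059 + 1.3644 + 2.3482 = 10.9826
CE = e^10.9826 ≈ 58841.34

$58,841.34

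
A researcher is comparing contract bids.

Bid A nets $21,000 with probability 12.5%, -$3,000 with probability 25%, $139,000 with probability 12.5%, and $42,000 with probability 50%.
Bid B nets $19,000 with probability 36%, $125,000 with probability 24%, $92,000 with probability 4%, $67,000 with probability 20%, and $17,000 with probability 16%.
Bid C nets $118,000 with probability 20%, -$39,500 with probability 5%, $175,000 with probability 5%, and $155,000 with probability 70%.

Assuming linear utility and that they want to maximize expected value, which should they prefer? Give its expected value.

Bid A = 0.125 × 21000 + 0.25 × (-3000) + 0.125 × 139000 + 0.5 × 42000 = 2625 − 750 + 17375 + 21000 = 40250
Bid B = 0.36 × 19000 + 0.24 × 125000 + 0.04 × 92000 + 0.2 × 67000 + 0.16 × 17000 = 6840 + 30000 + 3680 + 13400 + 2720 = 56640
Bid C = 0.2 × 118000 + 0.05 × (-39500) + 0.05 × 175000 + 0.7 × 155000 = 23600 − 1975 + 8750 + 108500 = 138875

Bid C ($138,875)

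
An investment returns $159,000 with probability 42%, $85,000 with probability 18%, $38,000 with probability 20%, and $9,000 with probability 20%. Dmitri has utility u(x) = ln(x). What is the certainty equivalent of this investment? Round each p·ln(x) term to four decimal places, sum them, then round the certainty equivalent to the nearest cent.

$60,078.06

E[u] = 0.42·ln(159000) + 0.18·ln(85000) + 0.2·ln(38000) + 0.2·ln(9000) = 5.0302 + 2.0431 + 2.1091 + 1.8210 = 11.0034
CE = e^11.0034 ≈ 60078.06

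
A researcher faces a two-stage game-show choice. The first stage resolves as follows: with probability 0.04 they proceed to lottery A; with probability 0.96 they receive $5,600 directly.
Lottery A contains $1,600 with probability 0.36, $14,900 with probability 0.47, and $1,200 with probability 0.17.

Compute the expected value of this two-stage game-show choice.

$5,687.32

EV(A) = 0.36 × 1600 + 0.47 × 14900 + 0.17 × 1200 = 576 + 7003 + 204 = 7783
Branch B: 5600 (certain)
Overall = 0.04 × 7783 + 0.96 × 5600 = 311.32 + 5376 = 5687.32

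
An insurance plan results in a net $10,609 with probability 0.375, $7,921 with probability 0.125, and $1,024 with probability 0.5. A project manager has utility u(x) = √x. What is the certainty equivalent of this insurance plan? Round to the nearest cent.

$4,323.06

E[u] = 0.375·√10609 + 0.125·√7921 + 0.5·√1024 = 0.375·103 + 0.125·89 + 0.5·32 = 65.75
CE = (65.75)² = 4323.0625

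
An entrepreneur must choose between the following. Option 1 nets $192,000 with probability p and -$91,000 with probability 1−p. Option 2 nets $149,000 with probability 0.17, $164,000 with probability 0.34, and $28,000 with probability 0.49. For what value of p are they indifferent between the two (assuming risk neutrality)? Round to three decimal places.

EV(Option 2) = 0.17 × 149000 + 0.34 × 164000 + 0.49 × 28000 = 25330 + 55760 + 13720 = 94810
p·192000 + (1−p)·(-91000) = 94810
283000p − 91000 = 94810
p = (94810 + 91000) / 283000

p = 0.657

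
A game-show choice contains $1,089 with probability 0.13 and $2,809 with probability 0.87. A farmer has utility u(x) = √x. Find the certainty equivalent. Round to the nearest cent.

E[u] = 0.13·√1089 + 0.87·√2809 = 0.13·33 + 0.87·53 = 50.4
CE = (50.4)² = 2540.16

$2,540.16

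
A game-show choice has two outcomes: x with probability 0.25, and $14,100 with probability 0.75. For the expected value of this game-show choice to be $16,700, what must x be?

x = $24,500

0.25·x + 0.75·14100 = 16700
0.25·x = 16700 − 10575 = 6125
x = 6125 / 0.25 = 24500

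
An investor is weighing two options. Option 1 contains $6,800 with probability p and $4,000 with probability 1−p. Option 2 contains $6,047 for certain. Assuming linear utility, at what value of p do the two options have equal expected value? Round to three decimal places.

p·6800 + (1−p)·4000 = 6047
2800p + 4000 = 6047
p = (6047 − 4000) / 2800

p = 0.731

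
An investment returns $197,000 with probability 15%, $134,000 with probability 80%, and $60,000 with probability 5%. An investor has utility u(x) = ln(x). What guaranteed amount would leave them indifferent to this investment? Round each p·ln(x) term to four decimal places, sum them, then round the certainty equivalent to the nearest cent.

$136,379.95

E[u] = 0.15·ln(197000) + 0.8·ln(134000) + 0.05·ln(60000) = 1.8286 + 9.4445 + 0.5501 = 11.8232
CE = e^11.8232 ≈ 136379.95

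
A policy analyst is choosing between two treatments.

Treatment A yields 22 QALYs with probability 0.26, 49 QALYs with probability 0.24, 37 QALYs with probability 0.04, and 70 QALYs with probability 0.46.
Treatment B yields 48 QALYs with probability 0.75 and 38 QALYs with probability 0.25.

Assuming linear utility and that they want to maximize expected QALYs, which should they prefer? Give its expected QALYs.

Treatment A (51.16 QALYs)

Treatment A = 0.26 × 22 + 0.24 × 49 + 0.04 × 37 + 0.46 × 70 = 5.72 + 11.76 + 1.48 + 32.2 = 51.16
Treatment B = 0.75 × 48 + 0.25 × 38 = 36 + 9.5 = 45.5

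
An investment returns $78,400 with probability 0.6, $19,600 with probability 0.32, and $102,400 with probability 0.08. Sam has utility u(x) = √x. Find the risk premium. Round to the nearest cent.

E[u] = 0.6·√78400 + 0.32·√19600 + 0.08·√102400 = 0.6·280 + 0.32·140 + 0.08·320 = 238.4
CE = (238.4)² = 56834.56
Risk premium = EV − CE = 61504 − 56834.56 = 4669.44

$4,669.44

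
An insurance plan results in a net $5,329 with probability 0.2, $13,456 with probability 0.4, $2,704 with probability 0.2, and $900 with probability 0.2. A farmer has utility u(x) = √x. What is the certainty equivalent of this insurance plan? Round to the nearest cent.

E[u] = 0.2·√5329 + 0.4·√13456 + 0.2·√2704 + 0.2·√900 = 0.2·73 + 0.4·116 + 0.2·52 + 0.2·30 = 77.4
CE = (77.4)² = 5990.76

$5,990.76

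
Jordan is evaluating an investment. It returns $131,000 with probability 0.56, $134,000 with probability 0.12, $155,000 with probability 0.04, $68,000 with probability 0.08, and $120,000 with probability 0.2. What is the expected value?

$125,080

EV = 0.56 × 131000 + 0.12 × 134000 + 0.04 × 155000 + 0.08 × 68000 + 0.2 × 120000 = 73360 + 16080 + 6200 + 5440 + 24000 = 125080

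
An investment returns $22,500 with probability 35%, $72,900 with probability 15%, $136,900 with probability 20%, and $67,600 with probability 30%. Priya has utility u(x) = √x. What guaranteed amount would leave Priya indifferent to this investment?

$60,025

E[u] = 0.35·√22500 + 0.15·√72900 + 0.2·√136900 + 0.3·√67600 = 0.35·150 + 0.15·270 + 0.2·370 + 0.3·260 = 245
CE = (245)² = 60025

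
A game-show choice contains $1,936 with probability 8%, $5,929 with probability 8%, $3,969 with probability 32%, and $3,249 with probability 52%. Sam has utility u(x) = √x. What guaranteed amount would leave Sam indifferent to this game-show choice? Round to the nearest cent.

$3,537.87

E[u] = 0.08·√1936 + 0.08·√5929 + 0.32·√3969 + 0.52·√3249 = 0.08·44 + 0.08·77 + 0.32·63 + 0.52·57 = 59.48
CE = (59.48)² = 3537.8704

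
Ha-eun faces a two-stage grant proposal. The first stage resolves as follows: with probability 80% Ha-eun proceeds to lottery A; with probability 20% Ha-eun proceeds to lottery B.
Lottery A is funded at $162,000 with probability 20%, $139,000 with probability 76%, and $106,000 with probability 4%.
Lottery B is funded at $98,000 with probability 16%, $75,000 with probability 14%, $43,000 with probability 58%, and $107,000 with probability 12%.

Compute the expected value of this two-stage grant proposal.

$126,616

EV(A) = 0.2 × 162000 + 0.76 × 139000 + 0.04 × 106000 = 32400 + 105640 + 4240 = 142280
EV(B) = 0.16 × 98000 + 0.14 × 75000 + 0.58 × 43000 + 0.12 × 107000 = 15680 + 10500 + 24940 + 12840 = 63960
Overall = 0.8 × 142280 + 0.2 × 63960 = 113824 + 12792 = 126616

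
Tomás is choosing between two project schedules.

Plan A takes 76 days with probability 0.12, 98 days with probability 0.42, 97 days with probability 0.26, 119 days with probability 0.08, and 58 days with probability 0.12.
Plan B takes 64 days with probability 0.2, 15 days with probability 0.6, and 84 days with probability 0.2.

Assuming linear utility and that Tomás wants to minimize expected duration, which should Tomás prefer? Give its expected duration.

Plan A = 0.12 × 76 + 0.42 × 98 + 0.26 × 97 + 0.08 × 119 + 0.12 × 58 = 9.12 + 41.16 + 25.22 + 9.52 + 6.96 = 91.98
Plan B = 0.2 × 64 + 0.6 × 15 + 0.2 × 84 = 12.8 + 9 + 16.8 = 38.6

Plan B (38.6 days)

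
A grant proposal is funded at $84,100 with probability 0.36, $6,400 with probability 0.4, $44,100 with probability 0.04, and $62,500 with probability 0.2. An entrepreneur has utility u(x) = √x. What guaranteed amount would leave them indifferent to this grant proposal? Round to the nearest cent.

$37,947.04

E[u] = 0.36·√84100 + 0.4·√6400 + 0.04·√44100 + 0.2·√62500 = 0.36·290 + 0.4·80 + 0.04·210 + 0.2·250 = 194.8
CE = (194.8)² = 37947.04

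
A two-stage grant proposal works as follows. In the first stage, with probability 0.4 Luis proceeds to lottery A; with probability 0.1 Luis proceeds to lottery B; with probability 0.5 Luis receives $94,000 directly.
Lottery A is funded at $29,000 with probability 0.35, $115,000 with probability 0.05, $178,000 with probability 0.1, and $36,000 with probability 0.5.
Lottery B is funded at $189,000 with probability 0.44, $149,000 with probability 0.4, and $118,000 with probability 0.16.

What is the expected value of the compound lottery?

$83,844

EV(A) = 0.35 × 29000 + 0.05 × 115000 + 0.1 × 178000 + 0.5 × 36000 = 10150 + 5750 + 17800 + 18000 = 51700
EV(B) = 0.44 × 189000 + 0.4 × 149000 + 0.16 × 118000 = 83160 + 59600 + 18880 = 161640
Branch C: 94000 (certain)
Overall = 0.4 × 51700 + 0.1 × 161640 + 0.5 × 94000 = 20680 + 16164 + 47000 = 83844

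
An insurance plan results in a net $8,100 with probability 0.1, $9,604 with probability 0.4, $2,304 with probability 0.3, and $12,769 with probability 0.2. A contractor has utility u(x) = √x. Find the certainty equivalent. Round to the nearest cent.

$7,259.04

E[u] = 0.1·√8100 + 0.4·√9604 + 0.3·√2304 + 0.2·√12769 = 0.1·90 + 0.4·98 + 0.3·48 + 0.2·113 = 85.2
CE = (85.2)² = 7259.04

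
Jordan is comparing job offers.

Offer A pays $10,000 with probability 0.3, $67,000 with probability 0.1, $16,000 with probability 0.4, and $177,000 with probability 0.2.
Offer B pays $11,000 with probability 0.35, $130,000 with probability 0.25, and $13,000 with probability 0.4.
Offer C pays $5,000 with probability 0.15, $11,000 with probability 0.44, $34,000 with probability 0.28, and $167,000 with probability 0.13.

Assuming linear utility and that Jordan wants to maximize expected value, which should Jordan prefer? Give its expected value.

Offer A = 0.3 × 10000 + 0.1 × 67000 + 0.4 × 16000 + 0.2 × 177000 = 3000 + 6700 + 6400 + 35400 = 51500
Offer B = 0.35 × 11000 + 0.25 × 130000 + 0.4 × 13000 = 3850 + 32500 + 5200 = 41550
Offer C = 0.15 × 5000 + 0.44 × 11000 + 0.28 × 34000 + 0.13 × 167000 = 750 + 4840 + 9520 + 21710 = 36820

Offer A ($51,500)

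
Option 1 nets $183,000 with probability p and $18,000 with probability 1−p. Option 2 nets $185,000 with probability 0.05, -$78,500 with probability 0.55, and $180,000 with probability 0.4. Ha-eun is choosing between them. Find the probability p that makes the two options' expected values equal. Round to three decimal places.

p = 0.122

EV(Option 2) = 0.05 × 185000 + 0.55 × (-78500) + 0.4 × 180000 = 9250 − 43175 + 72000 = 38075
p·183000 + (1−p)·18000 = 38075
165000p + 18000 = 38075
p = (38075 − 18000) / 165000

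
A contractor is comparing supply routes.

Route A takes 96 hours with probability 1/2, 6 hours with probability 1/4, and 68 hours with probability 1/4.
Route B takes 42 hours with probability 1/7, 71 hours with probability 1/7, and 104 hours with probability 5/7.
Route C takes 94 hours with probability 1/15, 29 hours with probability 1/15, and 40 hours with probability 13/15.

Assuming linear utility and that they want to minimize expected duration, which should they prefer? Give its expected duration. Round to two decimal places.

Route A = 1/2 × 96 + 1/4 × 6 + 1/4 × 68 = 48 + 1.5 + 17 = 66.5
Route B = 1/7 × 42 + 1/7 × 71 + 5/7 × 104 = 6 + 10.1429 + 74.2857 = 90.4286
Route C = 1/15 × 94 + 1/15 × 29 + 13/15 × 40 = 6.2667 + 1.9333 + 34.6667 = 42.8667

Route C (42.87 hours)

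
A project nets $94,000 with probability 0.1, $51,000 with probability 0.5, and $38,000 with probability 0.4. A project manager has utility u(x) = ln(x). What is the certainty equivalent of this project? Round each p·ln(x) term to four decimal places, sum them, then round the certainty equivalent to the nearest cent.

E[u] = 0.1·ln(94000) + 0.5·ln(51000) + 0.4·ln(38000) = 1.1451 + 5.4198 + 4.2181 = 10.7830
CE = e^10.7830 ≈ 48194.49

$48,194.49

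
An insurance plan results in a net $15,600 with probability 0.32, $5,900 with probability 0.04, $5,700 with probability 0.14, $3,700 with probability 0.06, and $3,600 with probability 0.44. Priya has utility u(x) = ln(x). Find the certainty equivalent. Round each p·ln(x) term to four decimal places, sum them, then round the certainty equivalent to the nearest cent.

$6,271.06

E[u] = 0.32·ln(15600) + 0.04·ln(5900) + 0.14·ln(5700) + 0.06·ln(3700) + 0.44·ln(3600) = 3.0896 + 0.3473 + 1.2108 + 0.4930 + 3.6030 = 8.7437
CE = e^8.7437 ≈ 6271.06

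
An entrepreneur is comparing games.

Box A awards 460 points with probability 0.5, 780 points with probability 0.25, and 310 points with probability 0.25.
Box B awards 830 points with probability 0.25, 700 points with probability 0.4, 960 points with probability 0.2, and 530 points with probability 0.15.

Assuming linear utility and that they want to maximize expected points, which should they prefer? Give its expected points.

Box B (759 points)

Box A = 0.5 × 460 + 0.25 × 780 + 0.25 × 310 = 230 + 195 + 77.5 = 502.5
Box B = 0.25 × 830 + 0.4 × 700 + 0.2 × 960 + 0.15 × 530 = 207.5 + 280 + 192 + 79.5 = 759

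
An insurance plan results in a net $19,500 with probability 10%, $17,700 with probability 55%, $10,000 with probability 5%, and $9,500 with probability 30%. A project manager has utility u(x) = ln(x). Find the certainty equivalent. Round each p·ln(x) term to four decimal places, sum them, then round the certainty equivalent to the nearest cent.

$14,410.32

E[u] = 0.1·ln(19500) + 0.55·ln(17700) + 0.05·ln(10000) + 0.3·ln(9500) = 0.9878 + 5.3797 + 0.4605 + 2.7477 = 9.5757
CE = e^9.5757 ≈ 14410.32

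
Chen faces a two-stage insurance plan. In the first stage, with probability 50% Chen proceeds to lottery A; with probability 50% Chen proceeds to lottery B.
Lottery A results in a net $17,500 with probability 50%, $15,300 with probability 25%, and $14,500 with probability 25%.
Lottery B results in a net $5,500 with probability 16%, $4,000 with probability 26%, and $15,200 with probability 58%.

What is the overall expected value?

EV(A) = 0.5 × 17500 + 0.25 × 15300 + 0.25 × 14500 = 8750 + 3825 + 3625 = 16200
EV(B) = 0.16 × 5500 + 0.26 × 4000 + 0.58 × 15200 = 880 + 1040 + 8816 = 10736
Overall = 0.5 × 16200 + 0.5 × 10736 = 8100 + 5368 = 13468

$13,468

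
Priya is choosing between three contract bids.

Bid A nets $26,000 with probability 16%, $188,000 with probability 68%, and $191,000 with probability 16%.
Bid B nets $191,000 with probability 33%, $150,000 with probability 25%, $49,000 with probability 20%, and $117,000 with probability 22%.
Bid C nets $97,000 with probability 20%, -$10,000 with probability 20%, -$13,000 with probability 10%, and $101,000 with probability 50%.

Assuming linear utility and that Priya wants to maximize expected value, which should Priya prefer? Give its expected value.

Bid A ($162,560)

Bid A = 0.16 × 26000 + 0.68 × 188000 + 0.16 × 191000 = 4160 + 127840 + 30560 = 162560
Bid B = 0.33 × 191000 + 0.25 × 150000 + 0.2 × 49000 + 0.22 × 117000 = 63030 + 37500 + 9800 + 25740 = 136070
Bid C = 0.2 × 97000 + 0.2 × (-10000) + 0.1 × (-13000) + 0.5 × 101000 = 19400 − 2000 − 1300 + 50500 = 66600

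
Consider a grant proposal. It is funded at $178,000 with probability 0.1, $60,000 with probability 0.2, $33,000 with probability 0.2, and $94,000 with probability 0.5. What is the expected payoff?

$83,400

EV = 0.1 × 178000 + 0.2 × 60000 + 0.2 × 33000 + 0.5 × 94000 = 17800 + 12000 + 6600 + 47000 = 83400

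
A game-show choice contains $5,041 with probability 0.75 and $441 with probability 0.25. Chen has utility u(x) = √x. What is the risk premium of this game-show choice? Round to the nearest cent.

$468.75

E[u] = 0.75·√5041 + 0.25·√441 = 0.75·71 + 0.25·21 = 58.5
CE = (58.5)² = 3422.25
Risk premium = EV − CE = 3891 − 3422.25 = 468.75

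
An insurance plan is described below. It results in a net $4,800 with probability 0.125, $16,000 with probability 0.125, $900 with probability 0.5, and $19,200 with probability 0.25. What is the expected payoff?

$7,850

EV = 0.125 × 4800 + 0.125 × 16000 + 0.5 × 900 + 0.25 × 19200 = 600 + 2000 + 450 + 4800 = 7850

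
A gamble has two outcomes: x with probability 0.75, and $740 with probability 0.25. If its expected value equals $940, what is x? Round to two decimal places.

0.75·x + 0.25·740 = 940
0.75·x = 940 − 185 = 755
x = 755 / 0.75 = 1006.6667

x = $1,006.67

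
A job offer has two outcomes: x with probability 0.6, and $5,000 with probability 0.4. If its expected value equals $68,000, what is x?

x = $110,000

0.6·x + 0.4·5000 = 68000
0.6·x = 68000 − 2000 = 66000
x = 66000 / 0.6 = 110000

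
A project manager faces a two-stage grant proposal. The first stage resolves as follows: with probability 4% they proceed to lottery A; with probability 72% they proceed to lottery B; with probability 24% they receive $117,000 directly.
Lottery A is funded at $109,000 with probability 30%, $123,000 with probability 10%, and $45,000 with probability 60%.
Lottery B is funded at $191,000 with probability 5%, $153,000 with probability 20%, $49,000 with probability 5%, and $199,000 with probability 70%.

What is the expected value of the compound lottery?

EV(A) = 0.3 × 109000 + 0.1 × 123000 + 0.6 × 45000 = 32700 + 12300 + 27000 = 72000
EV(B) = 0.05 × 191000 + 0.2 × 153000 + 0.05 × 49000 + 0.7 × 199000 = 9550 + 30600 + 2450 + 139300 = 181900
Branch C: 117000 (certain)
Overall = 0.04 × 72000 + 0.72 × 181900 + 0.24 × 117000 = 2880 + 130968 + 28080 = 161928

$161,928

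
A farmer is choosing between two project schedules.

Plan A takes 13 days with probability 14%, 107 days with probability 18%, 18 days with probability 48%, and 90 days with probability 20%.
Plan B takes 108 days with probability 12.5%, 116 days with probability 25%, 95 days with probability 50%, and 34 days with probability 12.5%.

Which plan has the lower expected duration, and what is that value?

Plan A = 0.14 × 13 + 0.18 × 107 + 0.48 × 18 + 0.2 × 90 = 1.82 + 19.26 + 8.64 + 18 = 47.72
Plan B = 0.125 × 108 + 0.25 × 116 + 0.5 × 95 + 0.125 × 34 = 13.5 + 29 + 47.5 + 4.25 = 94.25

Plan A (47.72 days)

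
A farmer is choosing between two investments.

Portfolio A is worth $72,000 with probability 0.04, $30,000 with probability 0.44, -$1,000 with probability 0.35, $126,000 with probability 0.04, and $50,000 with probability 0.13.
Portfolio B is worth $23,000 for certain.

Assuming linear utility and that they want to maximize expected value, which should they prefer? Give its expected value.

Portfolio A ($27,270)

Portfolio A = 0.04 × 72000 + 0.44 × 30000 + 0.35 × (-1000) + 0.04 × 126000 + 0.13 × 50000 = 2880 + 13200 − 350 + 5040 + 6500 = 27270
Portfolio B: 23000 (certain)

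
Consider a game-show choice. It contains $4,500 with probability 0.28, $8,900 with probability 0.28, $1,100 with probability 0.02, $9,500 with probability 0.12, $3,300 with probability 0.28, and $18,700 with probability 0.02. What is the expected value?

$6,212

EV = 0.28 × 4500 + 0.28 × 8900 + 0.02 × 1100 + 0.12 × 9500 + 0.28 × 3300 + 0.02 × 18700 = 1260 + 2492 + 22 + 1140 + 924 + 374 = 6212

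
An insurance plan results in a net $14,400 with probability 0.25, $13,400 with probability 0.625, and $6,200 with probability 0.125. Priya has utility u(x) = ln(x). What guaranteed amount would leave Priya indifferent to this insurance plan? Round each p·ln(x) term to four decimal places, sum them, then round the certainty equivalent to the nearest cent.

$12,389.44

E[u] = 0.25·ln(14400) + 0.625·ln(13400) + 0.125·ln(6200) = 2.3937 + 5.9394 + 1.0915 = 9.4246
CE = e^9.4246 ≈ 12389.44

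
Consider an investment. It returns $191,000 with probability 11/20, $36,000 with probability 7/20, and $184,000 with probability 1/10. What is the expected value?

$136,050

EV = 11/20 × 191000 + 7/20 × 36000 + 1/10 × 184000 = 105050 + 12600 + 18400 = 136050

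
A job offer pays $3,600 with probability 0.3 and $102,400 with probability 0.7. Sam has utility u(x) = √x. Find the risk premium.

E[u] = 0.3·√3600 + 0.7·√102400 = 0.3·60 + 0.7·320 = 242
CE = (242)² = 58564
Risk premium = EV − CE = 72760 − 58564 = 14196

$14,196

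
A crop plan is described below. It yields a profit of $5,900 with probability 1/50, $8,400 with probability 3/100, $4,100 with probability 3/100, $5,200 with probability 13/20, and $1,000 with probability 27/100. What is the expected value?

$4,143

EV = 1/50 × 5900 + 3/100 × 8400 + 3/100 × 4100 + 13/20 × 5200 + 27/100 × 1000 = 118 + 252 + 123 + 3380 + 270 = 4143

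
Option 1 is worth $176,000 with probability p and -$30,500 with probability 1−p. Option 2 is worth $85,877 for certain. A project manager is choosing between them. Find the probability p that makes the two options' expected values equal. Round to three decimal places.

p = 0.564

p·176000 + (1−p)·(-30500) = 85877
206500p − 30500 = 85877
p = (85877 + 30500) / 206500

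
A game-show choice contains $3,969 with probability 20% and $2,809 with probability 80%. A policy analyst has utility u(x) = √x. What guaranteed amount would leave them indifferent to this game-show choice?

E[u] = 0.2·√3969 + 0.8·√2809 = 0.2·63 + 0.8·53 = 55
CE = (55)² = 3025

$3,025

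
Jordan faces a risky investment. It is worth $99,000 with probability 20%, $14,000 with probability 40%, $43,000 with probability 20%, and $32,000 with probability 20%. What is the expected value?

$40,400

EV = 0.2 × 99000 + 0.4 × 14000 + 0.2 × 43000 + 0.2 × 32000 = 19800 + 5600 + 8600 + 6400 = 40400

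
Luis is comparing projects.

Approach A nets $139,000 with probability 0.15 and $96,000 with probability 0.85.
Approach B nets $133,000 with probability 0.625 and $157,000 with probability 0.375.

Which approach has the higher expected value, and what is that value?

Approach A = 0.15 × 139000 + 0.85 × 96000 = 20850 + 81600 = 102450
Approach B = 0.625 × 133000 + 0.375 × 157000 = 83125 + 58875 = 142000

Approach B ($142,000)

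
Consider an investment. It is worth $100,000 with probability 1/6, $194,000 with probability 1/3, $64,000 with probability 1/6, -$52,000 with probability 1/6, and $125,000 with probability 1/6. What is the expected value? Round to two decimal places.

$104,166.67

EV = 1/6 × 100000 + 1/3 × 194000 + 1/6 × 64000 + 1/6 × (-52000) + 1/6 × 125000 = 16666.6667 + 64666.6667 + 10666.6667 − 8666.6667 + 20833.3333 = 104166.6667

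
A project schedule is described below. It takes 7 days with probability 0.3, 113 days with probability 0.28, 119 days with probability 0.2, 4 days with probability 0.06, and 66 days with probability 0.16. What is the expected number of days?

EV = 0.3 × 7 + 0.28 × 113 + 0.2 × 119 + 0.06 × 4 + 0.16 × 66 = 2.1 + 31.64 + 23.8 + 0.24 + 10.56 = 68.34

68.34 days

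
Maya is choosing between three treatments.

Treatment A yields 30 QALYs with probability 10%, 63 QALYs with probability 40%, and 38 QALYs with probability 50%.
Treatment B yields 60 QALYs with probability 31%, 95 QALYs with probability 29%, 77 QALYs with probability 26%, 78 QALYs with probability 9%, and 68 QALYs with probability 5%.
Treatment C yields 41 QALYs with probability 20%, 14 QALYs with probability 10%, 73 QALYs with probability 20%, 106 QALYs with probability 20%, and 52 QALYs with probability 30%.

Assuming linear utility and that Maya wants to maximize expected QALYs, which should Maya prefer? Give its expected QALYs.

Treatment A = 0.1 × 30 + 0.4 × 63 + 0.5 × 38 = 3 + 25.2 + 19 = 47.2
Treatment B = 0.31 × 60 + 0.29 × 95 + 0.26 × 77 + 0.09 × 78 + 0.05 × 68 = 18.6 + 27.55 + 20.02 + 7.02 + 3.4 = 76.59
Treatment C = 0.2 × 41 + 0.1 × 14 + 0.2 × 73 + 0.2 × 106 + 0.3 × 52 = 8.2 + 1.4 + 14.6 + 21.2 + 15.6 = 61

Treatment B (76.59 QALYs)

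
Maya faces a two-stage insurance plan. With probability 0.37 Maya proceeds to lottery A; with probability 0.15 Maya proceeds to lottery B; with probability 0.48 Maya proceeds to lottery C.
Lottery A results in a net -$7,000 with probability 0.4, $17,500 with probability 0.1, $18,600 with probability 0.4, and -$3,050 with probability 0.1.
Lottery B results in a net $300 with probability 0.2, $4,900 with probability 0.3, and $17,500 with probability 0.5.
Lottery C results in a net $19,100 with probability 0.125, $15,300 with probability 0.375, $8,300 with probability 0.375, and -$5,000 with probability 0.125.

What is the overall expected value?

$8,887.45

EV(A) = 0.4 × (-7000) + 0.1 × 17500 + 0.4 × 18600 + 0.1 × (-3050) = -2800 + 1750 + 7440 − 305 = 6085
EV(B) = 0.2 × 300 + 0.3 × 4900 + 0.5 × 17500 = 60 + 1470 + 8750 = 10280
EV(C) = 0.125 × 19100 + 0.375 × 15300 + 0.375 × 8300 + 0.125 × (-5000) = 2387.5 + 5737.5 + 3112.5 − 625 = 10612.5
Overall = 0.37 × 6085 + 0.15 × 10280 + 0.48 × 10612.5 = 2251.45 + 1542 + 5094 = 8887.45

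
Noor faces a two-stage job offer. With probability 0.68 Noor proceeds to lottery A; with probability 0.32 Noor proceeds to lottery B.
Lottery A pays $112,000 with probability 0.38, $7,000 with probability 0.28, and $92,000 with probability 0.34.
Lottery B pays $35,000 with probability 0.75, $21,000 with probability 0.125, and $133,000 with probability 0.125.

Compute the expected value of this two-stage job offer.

EV(A) = 0.38 × 112000 + 0.28 × 7000 + 0.34 × 92000 = 42560 + 1960 + 31280 = 75800
EV(B) = 0.75 × 35000 + 0.125 × 21000 + 0.125 × 133000 = 26250 + 2625 + 16625 = 45500
Overall = 0.68 × 75800 + 0.32 × 45500 = 51544 + 14560 = 66104

$66,104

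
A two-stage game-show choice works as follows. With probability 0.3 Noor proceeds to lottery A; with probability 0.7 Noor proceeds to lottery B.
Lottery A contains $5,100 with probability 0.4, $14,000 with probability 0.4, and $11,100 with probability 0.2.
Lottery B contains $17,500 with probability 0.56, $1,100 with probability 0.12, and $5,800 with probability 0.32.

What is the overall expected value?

EV(A) = 0.4 × 5100 + 0.4 × 14000 + 0.2 × 11100 = 2040 + 5600 + 2220 = 9860
EV(B) = 0.56 × 17500 + 0.12 × 1100 + 0.32 × 5800 = 9800 + 132 + 1856 = 11788
Overall = 0.3 × 9860 + 0.7 × 11788 = 2958 + 8251.6 = 11209.6

$11,209.60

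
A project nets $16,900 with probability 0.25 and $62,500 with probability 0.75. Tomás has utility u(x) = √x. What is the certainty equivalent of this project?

E[u] = 0.25·√16900 + 0.75·√62500 = 0.25·130 + 0.75·250 = 220
CE = (220)² = 48400

$48,400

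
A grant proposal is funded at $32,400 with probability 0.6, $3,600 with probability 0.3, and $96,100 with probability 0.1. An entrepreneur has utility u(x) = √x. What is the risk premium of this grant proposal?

E[u] = 0.6·√32400 + 0.3·√3600 + 0.1·√96100 = 0.6·180 + 0.3·60 + 0.1·310 = 157
CE = (157)² = 24649
Risk premium = EV − CE = 30130 − 24649 = 5481

$5,481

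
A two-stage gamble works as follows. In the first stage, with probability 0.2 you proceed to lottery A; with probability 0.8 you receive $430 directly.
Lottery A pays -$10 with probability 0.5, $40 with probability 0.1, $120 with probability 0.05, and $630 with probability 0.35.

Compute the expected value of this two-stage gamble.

EV(A) = 0.5 × (-10) + 0.1 × 40 + 0.05 × 120 + 0.35 × 630 = -5 + 4 + 6 + 220.5 = 225.5
Branch B: 430 (certain)
Overall = 0.2 × 225.5 + 0.8 × 430 = 45.1 + 344 = 389.1

$389.10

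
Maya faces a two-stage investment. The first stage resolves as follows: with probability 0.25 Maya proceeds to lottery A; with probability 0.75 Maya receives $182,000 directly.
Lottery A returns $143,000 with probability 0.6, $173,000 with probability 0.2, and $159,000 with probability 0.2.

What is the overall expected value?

EV(A) = 0.6 × 143000 + 0.2 × 173000 + 0.2 × 159000 = 85800 + 34600 + 31800 = 152200
Branch B: 182000 (certain)
Overall = 0.25 × 152200 + 0.75 × 182000 = 38050 + 136500 = 174550

$174,550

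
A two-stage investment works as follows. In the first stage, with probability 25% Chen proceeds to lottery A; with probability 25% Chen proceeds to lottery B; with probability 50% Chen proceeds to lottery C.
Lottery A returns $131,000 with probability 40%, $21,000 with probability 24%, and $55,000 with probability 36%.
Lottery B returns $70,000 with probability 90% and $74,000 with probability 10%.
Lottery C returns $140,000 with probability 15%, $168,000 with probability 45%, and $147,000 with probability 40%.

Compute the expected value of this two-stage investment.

$114,610

EV(A) = 0.4 × 131000 + 0.24 × 21000 + 0.36 × 55000 = 52400 + 5040 + 19800 = 77240
EV(B) = 0.9 × 70000 + 0.1 × 74000 = 63000 + 7400 = 70400
EV(C) = 0.15 × 140000 + 0.45 × 168000 + 0.4 × 147000 = 21000 + 75600 + 58800 = 155400
Overall = 0.25 × 77240 + 0.25 × 70400 + 0.5 × 155400 = 19310 + 17600 + 77700 = 114610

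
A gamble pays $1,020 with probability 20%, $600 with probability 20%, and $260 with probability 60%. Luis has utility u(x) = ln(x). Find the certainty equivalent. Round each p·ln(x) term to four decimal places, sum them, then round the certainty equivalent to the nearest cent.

$403.95

E[u] = 0.2·ln(1020) + 0.2·ln(600) + 0.6·ln(260) = 1.3855 + 1.2794 + 3.3364 = 6.0013
CE = e^6.0013 ≈ 403.95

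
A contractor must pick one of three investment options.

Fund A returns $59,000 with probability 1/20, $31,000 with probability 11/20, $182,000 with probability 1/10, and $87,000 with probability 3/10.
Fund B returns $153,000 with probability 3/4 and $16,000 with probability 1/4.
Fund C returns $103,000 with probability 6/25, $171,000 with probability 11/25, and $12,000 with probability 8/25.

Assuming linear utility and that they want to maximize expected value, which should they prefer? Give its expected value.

Fund A = 1/20 × 59000 + 11/20 × 31000 + 1/10 × 182000 + 3/10 × 87000 = 2950 + 17050 + 18200 + 26100 = 64300
Fund B = 3/4 × 153000 + 1/4 × 16000 = 114750 + 4000 = 118750
Fund C = 6/25 × 103000 + 11/25 × 171000 + 8/25 × 12000 = 24720 + 75240 + 3840 = 103800

Fund B ($118,750)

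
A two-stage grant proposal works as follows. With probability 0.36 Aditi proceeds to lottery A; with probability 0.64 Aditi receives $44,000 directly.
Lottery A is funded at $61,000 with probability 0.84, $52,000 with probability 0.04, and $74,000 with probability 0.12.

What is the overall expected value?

$50,552

EV(A) = 0.84 × 61000 + 0.04 × 52000 + 0.12 × 74000 = 51240 + 2080 + 8880 = 62200
Branch B: 44000 (certain)
Overall = 0.36 × 62200 + 0.64 × 44000 = 22392 + 28160 = 50552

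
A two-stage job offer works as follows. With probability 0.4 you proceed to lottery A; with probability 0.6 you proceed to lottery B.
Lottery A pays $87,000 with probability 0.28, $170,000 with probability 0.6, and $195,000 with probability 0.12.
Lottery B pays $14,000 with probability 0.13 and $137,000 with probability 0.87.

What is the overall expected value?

EV(A) = 0.28 × 87000 + 0.6 × 170000 + 0.12 × 195000 = 24360 + 102000 + 23400 = 149760
EV(B) = 0.13 × 14000 + 0.87 × 137000 = 1820 + 119190 = 121010
Overall = 0.4 × 149760 + 0.6 × 121010 = 59904 + 72606 = 132510

$132,510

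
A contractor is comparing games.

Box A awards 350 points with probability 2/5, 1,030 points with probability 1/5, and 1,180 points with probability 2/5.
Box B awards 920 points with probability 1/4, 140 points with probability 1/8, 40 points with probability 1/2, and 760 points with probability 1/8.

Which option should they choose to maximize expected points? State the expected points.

Box A (818 points)

Box A = 2/5 × 350 + 1/5 × 1030 + 2/5 × 1180 = 140 + 206 + 472 = 818
Box B = 1/4 × 920 + 1/8 × 140 + 1/2 × 40 + 1/8 × 760 = 230 + 17.5 + 20 + 95 = 362.5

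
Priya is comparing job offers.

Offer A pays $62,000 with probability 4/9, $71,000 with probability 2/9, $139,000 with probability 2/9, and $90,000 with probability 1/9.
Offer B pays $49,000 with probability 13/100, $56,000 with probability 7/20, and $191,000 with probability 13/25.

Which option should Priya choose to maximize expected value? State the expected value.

Offer A = 4/9 × 62000 + 2/9 × 71000 + 2/9 × 139000 + 1/9 × 90000 = 27555.5556 + 15777.7778 + 30888.8889 + 10000 = 84222.2222
Offer B = 13/100 × 49000 + 7/20 × 56000 + 13/25 × 191000 = 6370 + 19600 + 99320 = 125290

Offer B ($125,290)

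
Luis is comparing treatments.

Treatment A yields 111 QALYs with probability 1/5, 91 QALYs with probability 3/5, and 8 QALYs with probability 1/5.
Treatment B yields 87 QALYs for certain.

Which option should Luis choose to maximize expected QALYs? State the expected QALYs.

Treatment B (87 QALYs)

Treatment A = 1/5 × 111 + 3/5 × 91 + 1/5 × 8 = 22.2 + 54.6 + 1.6 = 78.4
Treatment B: 87 (certain)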